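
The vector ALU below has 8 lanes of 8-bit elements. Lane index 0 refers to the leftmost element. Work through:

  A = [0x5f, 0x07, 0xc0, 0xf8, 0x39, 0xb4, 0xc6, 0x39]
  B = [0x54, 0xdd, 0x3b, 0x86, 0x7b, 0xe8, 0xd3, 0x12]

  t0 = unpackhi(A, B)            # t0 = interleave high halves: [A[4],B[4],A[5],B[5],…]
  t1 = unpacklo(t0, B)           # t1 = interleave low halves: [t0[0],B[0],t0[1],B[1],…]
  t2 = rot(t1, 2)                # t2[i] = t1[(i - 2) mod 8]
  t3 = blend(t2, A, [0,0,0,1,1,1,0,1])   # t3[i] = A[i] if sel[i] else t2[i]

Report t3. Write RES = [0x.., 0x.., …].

RES = [0xe8, 0x86, 0x39, 0xf8, 0x39, 0xb4, 0xb4, 0x39]

t0 = [0x39, 0x7b, 0xb4, 0xe8, 0xc6, 0xd3, 0x39, 0x12]
t1 = [0x39, 0x54, 0x7b, 0xdd, 0xb4, 0x3b, 0xe8, 0x86]
t2 = [0xe8, 0x86, 0x39, 0x54, 0x7b, 0xdd, 0xb4, 0x3b]
t3 = [0xe8, 0x86, 0x39, 0xf8, 0x39, 0xb4, 0xb4, 0x39]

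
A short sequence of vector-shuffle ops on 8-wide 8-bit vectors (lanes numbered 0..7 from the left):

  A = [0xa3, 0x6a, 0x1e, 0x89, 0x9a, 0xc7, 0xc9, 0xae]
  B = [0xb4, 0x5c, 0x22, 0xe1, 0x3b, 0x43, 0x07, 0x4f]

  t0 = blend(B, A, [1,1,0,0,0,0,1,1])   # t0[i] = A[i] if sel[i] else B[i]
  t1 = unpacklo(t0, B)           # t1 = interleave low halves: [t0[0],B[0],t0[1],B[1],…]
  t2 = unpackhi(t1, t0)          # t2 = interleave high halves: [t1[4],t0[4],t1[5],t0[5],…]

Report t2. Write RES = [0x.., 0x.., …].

→ t0 |a3|6a|22|e1|3b|43|c9|ae|
→ t1 |a3|b4|6a|5c|22|22|e1|e1|
→ t2 |22|3b|22|43|e1|c9|e1|ae|

RES = [0x22, 0x3b, 0x22, 0x43, 0xe1, 0xc9, 0xe1, 0xae]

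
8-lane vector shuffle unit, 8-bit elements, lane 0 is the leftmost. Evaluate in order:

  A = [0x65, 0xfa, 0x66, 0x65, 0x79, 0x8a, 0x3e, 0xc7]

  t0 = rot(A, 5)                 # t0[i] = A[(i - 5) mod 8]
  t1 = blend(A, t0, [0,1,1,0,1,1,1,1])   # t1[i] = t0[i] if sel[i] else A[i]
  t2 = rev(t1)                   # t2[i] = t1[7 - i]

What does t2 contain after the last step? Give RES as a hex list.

  t0: 65 79 8a 3e c7 65 fa 66
  t1: 65 79 8a 65 c7 65 fa 66
  t2: 66 fa 65 c7 65 8a 79 65

RES = [ 0x66  0xfa  0x65  0xc7  0x65  0x8a  0x79  0x65 ]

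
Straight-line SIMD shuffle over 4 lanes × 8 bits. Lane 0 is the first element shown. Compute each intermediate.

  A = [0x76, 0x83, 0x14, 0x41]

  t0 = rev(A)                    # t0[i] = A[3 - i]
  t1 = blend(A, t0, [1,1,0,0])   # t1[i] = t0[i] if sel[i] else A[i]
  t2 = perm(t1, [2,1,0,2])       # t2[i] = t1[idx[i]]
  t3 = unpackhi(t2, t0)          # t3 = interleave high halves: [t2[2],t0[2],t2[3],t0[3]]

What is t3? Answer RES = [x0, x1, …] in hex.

RES = [0x41, 0x83, 0x14, 0x76]

  t0: 41 14 83 76
  t1: 41 14 14 41
  t2: 14 14 41 14
  t3: 41 83 14 76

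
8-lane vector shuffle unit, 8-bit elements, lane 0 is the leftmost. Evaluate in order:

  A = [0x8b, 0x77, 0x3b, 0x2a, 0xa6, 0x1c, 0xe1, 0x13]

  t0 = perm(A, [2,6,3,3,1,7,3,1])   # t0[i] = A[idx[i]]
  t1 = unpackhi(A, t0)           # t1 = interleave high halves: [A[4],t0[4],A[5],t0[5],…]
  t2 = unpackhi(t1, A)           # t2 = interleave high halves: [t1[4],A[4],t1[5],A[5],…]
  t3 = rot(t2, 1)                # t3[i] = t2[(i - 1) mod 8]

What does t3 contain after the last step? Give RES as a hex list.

RES = [ 0x13  0xe1  0xa6  0x2a  0x1c  0x13  0xe1  0x77 ]

→ t0 |3b|e1|2a|2a|77|13|2a|77|
→ t1 |a6|77|1c|13|e1|2a|13|77|
→ t2 |e1|a6|2a|1c|13|e1|77|13|
→ t3 |13|e1|a6|2a|1c|13|e1|77|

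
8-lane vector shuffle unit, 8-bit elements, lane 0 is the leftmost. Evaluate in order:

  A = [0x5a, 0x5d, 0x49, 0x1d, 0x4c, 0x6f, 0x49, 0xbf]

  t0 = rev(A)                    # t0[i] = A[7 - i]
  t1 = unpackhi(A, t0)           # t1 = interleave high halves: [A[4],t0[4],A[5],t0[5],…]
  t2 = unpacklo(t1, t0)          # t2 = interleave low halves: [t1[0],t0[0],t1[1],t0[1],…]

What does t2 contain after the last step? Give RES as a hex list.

t0 = [0xbf, 0x49, 0x6f, 0x4c, 0x1d, 0x49, 0x5d, 0x5a]
t1 = [0x4c, 0x1d, 0x6f, 0x49, 0x49, 0x5d, 0xbf, 0x5a]
t2 = [0x4c, 0xbf, 0x1d, 0x49, 0x6f, 0x6f, 0x49, 0x4c]

RES = [ 0x4c  0xbf  0x1d  0x49  0x6f  0x6f  0x49  0x4c ]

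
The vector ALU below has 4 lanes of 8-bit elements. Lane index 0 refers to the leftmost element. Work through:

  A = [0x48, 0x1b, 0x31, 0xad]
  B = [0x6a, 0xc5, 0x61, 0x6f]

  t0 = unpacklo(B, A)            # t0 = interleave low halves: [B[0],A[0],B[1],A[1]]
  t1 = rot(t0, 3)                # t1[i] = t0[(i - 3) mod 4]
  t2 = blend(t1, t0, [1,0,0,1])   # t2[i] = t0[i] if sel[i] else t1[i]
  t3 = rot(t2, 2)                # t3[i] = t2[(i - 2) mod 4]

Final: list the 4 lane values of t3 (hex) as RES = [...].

→ t0 |6a|48|c5|1b|
→ t1 |48|c5|1b|6a|
→ t2 |6a|c5|1b|1b|
→ t3 |1b|1b|6a|c5|

RES = [ 0x1b  0x1b  0x6a  0xc5 ]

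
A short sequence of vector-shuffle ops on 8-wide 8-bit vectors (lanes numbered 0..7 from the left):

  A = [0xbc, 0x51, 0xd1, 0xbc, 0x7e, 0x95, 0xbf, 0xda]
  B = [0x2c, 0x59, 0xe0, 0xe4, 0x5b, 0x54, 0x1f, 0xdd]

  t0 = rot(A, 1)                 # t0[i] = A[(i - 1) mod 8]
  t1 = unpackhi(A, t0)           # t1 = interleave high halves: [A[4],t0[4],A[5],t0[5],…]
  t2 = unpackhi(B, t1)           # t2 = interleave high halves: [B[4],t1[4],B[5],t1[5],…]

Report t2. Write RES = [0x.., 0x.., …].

→ t0 |da|bc|51|d1|bc|7e|95|bf|
→ t1 |7e|bc|95|7e|bf|95|da|bf|
→ t2 |5b|bf|54|95|1f|da|dd|bf|

RES = [0x5b, 0xbf, 0x54, 0x95, 0x1f, 0xda, 0xdd, 0xbf]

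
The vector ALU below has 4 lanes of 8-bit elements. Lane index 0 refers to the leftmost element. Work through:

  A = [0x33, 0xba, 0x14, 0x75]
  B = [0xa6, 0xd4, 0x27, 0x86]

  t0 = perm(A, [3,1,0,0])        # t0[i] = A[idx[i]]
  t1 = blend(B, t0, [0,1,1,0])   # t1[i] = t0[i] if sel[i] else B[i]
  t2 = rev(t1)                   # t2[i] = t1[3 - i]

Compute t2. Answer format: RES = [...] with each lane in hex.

t0 = [0x75, 0xba, 0x33, 0x33]
t1 = [0xa6, 0xba, 0x33, 0x86]
t2 = [0x86, 0x33, 0xba, 0xa6]

RES = [ 0x86  0x33  0xba  0xa6 ]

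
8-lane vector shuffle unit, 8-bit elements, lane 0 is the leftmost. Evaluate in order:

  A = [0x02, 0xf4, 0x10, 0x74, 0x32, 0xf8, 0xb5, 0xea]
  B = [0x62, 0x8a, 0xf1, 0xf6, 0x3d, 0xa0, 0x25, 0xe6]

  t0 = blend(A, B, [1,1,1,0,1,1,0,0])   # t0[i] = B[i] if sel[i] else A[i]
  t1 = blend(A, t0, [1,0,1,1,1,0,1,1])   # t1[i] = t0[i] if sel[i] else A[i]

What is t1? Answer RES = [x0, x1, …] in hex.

→ t0 |62|8a|f1|74|3d|a0|b5|ea|
→ t1 |62|f4|f1|74|3d|f8|b5|ea|

RES = [0x62, 0xf4, 0xf1, 0x74, 0x3d, 0xf8, 0xb5, 0xea]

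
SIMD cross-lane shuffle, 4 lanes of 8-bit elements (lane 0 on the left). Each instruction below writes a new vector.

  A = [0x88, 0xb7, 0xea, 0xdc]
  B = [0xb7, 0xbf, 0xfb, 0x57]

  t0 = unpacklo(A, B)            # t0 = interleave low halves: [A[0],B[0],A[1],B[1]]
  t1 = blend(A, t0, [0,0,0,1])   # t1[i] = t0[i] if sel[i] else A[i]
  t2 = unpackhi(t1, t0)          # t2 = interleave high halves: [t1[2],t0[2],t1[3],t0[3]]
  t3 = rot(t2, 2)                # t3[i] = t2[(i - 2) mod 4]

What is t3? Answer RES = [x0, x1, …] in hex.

RES = [0xbf, 0xbf, 0xea, 0xb7]

→ t0 |88|b7|b7|bf|
→ t1 |88|b7|ea|bf|
→ t2 |ea|b7|bf|bf|
→ t3 |bf|bf|ea|b7|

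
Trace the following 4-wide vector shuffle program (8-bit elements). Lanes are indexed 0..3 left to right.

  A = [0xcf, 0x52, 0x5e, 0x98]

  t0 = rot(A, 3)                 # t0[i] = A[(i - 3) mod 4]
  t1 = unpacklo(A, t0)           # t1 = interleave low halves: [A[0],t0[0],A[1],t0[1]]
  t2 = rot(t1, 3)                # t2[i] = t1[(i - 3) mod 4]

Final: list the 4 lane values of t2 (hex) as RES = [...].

t0 = [0x52, 0x5e, 0x98, 0xcf]
t1 = [0xcf, 0x52, 0x52, 0x5e]
t2 = [0x52, 0x52, 0x5e, 0xcf]

RES = [0x52, 0x52, 0x5e, 0xcf]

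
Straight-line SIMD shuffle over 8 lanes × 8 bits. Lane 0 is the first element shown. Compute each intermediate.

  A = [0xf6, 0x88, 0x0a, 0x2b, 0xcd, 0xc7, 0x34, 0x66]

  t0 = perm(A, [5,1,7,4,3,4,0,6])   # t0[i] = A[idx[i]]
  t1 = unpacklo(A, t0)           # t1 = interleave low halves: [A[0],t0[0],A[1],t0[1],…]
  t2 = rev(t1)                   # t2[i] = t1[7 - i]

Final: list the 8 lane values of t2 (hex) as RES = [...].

  t0: c7 88 66 cd 2b cd f6 34
  t1: f6 c7 88 88 0a 66 2b cd
  t2: cd 2b 66 0a 88 88 c7 f6

RES = [ 0xcd  0x2b  0x66  0x0a  0x88  0x88  0xc7  0xf6 ]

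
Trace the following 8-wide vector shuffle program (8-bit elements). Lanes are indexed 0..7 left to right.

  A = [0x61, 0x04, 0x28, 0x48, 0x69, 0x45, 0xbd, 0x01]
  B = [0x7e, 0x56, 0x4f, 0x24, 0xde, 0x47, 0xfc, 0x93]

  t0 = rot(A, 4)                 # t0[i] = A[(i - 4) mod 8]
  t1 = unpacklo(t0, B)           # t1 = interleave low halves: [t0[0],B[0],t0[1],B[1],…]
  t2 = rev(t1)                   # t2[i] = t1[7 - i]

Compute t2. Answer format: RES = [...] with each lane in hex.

  t0: 69 45 bd 01 61 04 28 48
  t1: 69 7e 45 56 bd 4f 01 24
  t2: 24 01 4f bd 56 45 7e 69

RES = [ 0x24  0x01  0x4f  0xbd  0x56  0x45  0x7e  0x69 ]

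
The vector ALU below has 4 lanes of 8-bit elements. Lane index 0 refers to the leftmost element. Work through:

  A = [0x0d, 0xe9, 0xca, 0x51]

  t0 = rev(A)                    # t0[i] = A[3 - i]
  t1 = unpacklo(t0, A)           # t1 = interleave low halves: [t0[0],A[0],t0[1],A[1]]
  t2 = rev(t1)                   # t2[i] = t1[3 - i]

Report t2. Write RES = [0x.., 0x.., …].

  t0: 51 ca e9 0d
  t1: 51 0d ca e9
  t2: e9 ca 0d 51

RES = [ 0xe9  0xca  0x0d  0x51 ]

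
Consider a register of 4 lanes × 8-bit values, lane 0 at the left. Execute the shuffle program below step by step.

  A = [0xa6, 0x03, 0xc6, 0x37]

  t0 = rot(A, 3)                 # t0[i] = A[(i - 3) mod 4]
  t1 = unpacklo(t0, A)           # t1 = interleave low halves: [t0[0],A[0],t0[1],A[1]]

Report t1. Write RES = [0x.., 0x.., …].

→ t0 |03|c6|37|a6|
→ t1 |03|a6|c6|03|

RES = [ 0x03  0xa6  0xc6  0x03 ]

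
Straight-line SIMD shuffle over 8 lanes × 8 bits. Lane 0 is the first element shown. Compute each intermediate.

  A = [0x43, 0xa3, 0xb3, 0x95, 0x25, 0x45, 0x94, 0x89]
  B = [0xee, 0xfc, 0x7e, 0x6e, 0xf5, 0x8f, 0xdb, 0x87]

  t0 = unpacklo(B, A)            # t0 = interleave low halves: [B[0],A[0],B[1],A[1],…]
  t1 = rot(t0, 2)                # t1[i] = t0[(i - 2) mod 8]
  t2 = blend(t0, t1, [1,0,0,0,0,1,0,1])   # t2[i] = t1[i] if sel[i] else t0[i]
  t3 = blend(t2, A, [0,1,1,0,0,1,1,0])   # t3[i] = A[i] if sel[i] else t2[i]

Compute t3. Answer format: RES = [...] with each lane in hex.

→ t0 |ee|43|fc|a3|7e|b3|6e|95|
→ t1 |6e|95|ee|43|fc|a3|7e|b3|
→ t2 |6e|43|fc|a3|7e|a3|6e|b3|
→ t3 |6e|a3|b3|a3|7e|45|94|b3|

RES = [0x6e, 0xa3, 0xb3, 0xa3, 0x7e, 0x45, 0x94, 0xb3]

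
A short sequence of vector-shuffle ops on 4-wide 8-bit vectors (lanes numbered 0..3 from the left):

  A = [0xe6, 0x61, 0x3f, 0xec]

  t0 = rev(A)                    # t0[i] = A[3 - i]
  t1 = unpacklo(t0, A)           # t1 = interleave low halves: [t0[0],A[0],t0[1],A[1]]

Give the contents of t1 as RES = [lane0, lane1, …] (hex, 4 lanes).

RES = [ 0xec  0xe6  0x3f  0x61 ]

t0 = [0xec, 0x3f, 0x61, 0xe6]
t1 = [0xec, 0xe6, 0x3f, 0x61]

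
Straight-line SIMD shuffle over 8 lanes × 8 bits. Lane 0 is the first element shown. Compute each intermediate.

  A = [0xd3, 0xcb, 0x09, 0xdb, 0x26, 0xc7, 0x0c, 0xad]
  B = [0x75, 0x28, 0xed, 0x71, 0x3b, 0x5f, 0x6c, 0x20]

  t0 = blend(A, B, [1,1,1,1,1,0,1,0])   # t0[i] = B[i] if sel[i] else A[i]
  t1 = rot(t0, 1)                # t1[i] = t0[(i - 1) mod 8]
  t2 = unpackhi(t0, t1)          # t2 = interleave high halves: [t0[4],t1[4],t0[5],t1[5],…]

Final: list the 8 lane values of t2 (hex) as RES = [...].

RES = [ 0x3b  0x71  0xc7  0x3b  0x6c  0xc7  0xad  0x6c ]

→ t0 |75|28|ed|71|3b|c7|6c|ad|
→ t1 |ad|75|28|ed|71|3b|c7|6c|
→ t2 |3b|71|c7|3b|6c|c7|ad|6c|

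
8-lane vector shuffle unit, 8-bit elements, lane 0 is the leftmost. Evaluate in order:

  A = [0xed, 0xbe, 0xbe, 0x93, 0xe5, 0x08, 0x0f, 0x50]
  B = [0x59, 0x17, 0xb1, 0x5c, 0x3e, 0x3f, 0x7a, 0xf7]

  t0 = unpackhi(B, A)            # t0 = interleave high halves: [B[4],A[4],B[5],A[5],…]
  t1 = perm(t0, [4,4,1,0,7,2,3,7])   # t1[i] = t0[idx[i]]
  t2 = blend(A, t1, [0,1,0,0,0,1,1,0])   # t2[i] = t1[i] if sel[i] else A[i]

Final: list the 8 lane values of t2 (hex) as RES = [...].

RES = [0xed, 0x7a, 0xbe, 0x93, 0xe5, 0x3f, 0x08, 0x50]

→ t0 |3e|e5|3f|08|7a|0f|f7|50|
→ t1 |7a|7a|e5|3e|50|3f|08|50|
→ t2 |ed|7a|be|93|e5|3f|08|50|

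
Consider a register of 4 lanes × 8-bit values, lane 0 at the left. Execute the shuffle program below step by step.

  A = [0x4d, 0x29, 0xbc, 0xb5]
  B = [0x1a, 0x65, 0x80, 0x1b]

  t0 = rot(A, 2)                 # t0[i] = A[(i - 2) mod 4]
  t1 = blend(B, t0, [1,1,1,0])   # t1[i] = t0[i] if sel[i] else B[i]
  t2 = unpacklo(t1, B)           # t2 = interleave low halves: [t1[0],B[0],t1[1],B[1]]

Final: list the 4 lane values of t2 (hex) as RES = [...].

RES = [0xbc, 0x1a, 0xb5, 0x65]

t0 = [0xbc, 0xb5, 0x4d, 0x29]
t1 = [0xbc, 0xb5, 0x4d, 0x1b]
t2 = [0xbc, 0x1a, 0xb5, 0x65]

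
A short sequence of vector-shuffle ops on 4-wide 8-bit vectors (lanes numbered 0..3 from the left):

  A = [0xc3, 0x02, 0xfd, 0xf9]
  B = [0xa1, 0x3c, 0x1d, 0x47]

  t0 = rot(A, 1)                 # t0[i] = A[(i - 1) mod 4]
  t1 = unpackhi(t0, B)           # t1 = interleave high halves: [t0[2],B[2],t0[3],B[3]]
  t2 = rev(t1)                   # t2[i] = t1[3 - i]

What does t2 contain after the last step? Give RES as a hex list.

  t0: f9 c3 02 fd
  t1: 02 1d fd 47
  t2: 47 fd 1d 02

RES = [0x47, 0xfd, 0x1d, 0x02]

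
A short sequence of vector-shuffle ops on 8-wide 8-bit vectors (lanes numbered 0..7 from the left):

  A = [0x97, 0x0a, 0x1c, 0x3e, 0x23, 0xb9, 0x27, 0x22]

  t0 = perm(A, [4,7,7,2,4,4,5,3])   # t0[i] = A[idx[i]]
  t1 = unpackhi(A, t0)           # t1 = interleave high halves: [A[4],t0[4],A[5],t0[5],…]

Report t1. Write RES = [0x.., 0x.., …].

RES = [ 0x23  0x23  0xb9  0x23  0x27  0xb9  0x22  0x3e ]

→ t0 |23|22|22|1c|23|23|b9|3e|
→ t1 |23|23|b9|23|27|b9|22|3e|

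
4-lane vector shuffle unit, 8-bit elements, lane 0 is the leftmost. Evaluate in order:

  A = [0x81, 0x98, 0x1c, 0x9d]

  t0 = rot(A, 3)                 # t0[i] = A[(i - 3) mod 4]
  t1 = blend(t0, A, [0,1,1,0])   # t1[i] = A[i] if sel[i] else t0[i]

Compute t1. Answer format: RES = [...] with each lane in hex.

RES = [0x98, 0x98, 0x1c, 0x81]

  t0: 98 1c 9d 81
  t1: 98 98 1c 81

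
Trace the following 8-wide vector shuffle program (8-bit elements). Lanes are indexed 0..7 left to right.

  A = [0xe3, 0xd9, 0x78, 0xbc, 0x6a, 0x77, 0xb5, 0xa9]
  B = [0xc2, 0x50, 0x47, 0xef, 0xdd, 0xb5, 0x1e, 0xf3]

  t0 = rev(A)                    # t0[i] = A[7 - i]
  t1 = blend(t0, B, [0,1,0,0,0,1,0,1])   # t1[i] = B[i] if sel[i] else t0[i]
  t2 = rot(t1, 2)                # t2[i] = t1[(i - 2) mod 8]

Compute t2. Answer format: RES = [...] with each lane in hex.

RES = [0xd9, 0xf3, 0xa9, 0x50, 0x77, 0x6a, 0xbc, 0xb5]

  t0: a9 b5 77 6a bc 78 d9 e3
  t1: a9 50 77 6a bc b5 d9 f3
  t2: d9 f3 a9 50 77 6a bc b5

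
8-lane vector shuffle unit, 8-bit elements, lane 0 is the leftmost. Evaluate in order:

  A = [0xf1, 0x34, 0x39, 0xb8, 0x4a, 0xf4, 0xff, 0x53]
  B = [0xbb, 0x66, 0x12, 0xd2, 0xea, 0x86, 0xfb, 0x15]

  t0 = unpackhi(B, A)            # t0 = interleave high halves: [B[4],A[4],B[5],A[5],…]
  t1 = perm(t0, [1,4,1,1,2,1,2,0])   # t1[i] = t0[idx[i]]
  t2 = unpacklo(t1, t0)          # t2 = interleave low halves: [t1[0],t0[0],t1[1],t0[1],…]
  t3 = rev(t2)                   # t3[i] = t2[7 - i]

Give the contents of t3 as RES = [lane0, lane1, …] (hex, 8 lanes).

t0 = [0xea, 0x4a, 0x86, 0xf4, 0xfb, 0xff, 0x15, 0x53]
t1 = [0x4a, 0xfb, 0x4a, 0x4a, 0x86, 0x4a, 0x86, 0xea]
t2 = [0x4a, 0xea, 0xfb, 0x4a, 0x4a, 0x86, 0x4a, 0xf4]
t3 = [0xf4, 0x4a, 0x86, 0x4a, 0x4a, 0xfb, 0xea, 0x4a]

RES = [0xf4, 0x4a, 0x86, 0x4a, 0x4a, 0xfb, 0xea, 0x4a]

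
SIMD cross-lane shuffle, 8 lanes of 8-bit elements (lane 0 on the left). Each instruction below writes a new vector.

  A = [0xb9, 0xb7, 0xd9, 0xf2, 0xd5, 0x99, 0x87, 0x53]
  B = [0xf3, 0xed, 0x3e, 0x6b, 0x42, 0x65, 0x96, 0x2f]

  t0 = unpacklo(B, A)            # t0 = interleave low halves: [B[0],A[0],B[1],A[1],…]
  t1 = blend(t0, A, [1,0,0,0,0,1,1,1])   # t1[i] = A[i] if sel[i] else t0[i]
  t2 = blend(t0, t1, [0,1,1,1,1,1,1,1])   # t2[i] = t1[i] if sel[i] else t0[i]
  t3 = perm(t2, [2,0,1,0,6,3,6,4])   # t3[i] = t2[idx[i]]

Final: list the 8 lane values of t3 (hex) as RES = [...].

RES = [ 0xed  0xf3  0xb9  0xf3  0x87  0xb7  0x87  0x3e ]

  t0: f3 b9 ed b7 3e d9 6b f2
  t1: b9 b9 ed b7 3e 99 87 53
  t2: f3 b9 ed b7 3e 99 87 53
  t3: ed f3 b9 f3 87 b7 87 3e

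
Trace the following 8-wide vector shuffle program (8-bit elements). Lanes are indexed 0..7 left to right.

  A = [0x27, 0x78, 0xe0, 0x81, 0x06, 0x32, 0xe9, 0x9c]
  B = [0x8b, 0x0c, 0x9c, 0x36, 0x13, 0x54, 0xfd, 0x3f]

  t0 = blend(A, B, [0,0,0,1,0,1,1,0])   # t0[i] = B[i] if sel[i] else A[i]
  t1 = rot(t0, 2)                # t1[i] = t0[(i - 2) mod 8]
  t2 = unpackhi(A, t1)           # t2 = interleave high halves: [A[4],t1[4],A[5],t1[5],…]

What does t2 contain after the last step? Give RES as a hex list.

RES = [ 0x06  0xe0  0x32  0x36  0xe9  0x06  0x9c  0x54 ]

t0 = [0x27, 0x78, 0xe0, 0x36, 0x06, 0x54, 0xfd, 0x9c]
t1 = [0xfd, 0x9c, 0x27, 0x78, 0xe0, 0x36, 0x06, 0x54]
t2 = [0x06, 0xe0, 0x32, 0x36, 0xe9, 0x06, 0x9c, 0x54]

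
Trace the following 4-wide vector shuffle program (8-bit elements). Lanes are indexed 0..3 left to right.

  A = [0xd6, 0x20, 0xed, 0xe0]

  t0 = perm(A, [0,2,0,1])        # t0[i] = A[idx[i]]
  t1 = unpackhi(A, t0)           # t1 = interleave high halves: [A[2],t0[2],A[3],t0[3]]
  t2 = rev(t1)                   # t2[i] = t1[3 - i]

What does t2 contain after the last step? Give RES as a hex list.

RES = [ 0x20  0xe0  0xd6  0xed ]

→ t0 |d6|ed|d6|20|
→ t1 |ed|d6|e0|20|
→ t2 |20|e0|d6|ed|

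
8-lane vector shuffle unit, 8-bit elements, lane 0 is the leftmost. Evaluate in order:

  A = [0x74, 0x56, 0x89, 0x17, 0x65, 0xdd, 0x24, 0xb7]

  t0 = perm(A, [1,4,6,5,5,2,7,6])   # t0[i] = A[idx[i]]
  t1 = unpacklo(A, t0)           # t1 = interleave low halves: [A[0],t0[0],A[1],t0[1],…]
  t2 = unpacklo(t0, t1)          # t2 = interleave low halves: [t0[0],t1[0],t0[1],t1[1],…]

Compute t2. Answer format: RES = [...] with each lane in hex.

RES = [0x56, 0x74, 0x65, 0x56, 0x24, 0x56, 0xdd, 0x65]

  t0: 56 65 24 dd dd 89 b7 24
  t1: 74 56 56 65 89 24 17 dd
  t2: 56 74 65 56 24 56 dd 65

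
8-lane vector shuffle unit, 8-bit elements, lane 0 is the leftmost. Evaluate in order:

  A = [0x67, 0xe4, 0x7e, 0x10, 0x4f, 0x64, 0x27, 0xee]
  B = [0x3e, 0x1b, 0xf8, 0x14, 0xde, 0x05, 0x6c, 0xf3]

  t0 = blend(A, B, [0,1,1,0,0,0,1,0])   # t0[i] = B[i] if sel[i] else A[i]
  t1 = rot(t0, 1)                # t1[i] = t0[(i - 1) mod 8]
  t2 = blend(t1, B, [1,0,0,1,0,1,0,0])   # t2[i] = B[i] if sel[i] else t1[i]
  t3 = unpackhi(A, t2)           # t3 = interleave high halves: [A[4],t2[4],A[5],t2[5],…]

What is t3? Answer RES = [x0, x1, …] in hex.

  t0: 67 1b f8 10 4f 64 6c ee
  t1: ee 67 1b f8 10 4f 64 6c
  t2: 3e 67 1b 14 10 05 64 6c
  t3: 4f 10 64 05 27 64 ee 6c

RES = [ 0x4f  0x10  0x64  0x05  0x27  0x64  0xee  0x6c ]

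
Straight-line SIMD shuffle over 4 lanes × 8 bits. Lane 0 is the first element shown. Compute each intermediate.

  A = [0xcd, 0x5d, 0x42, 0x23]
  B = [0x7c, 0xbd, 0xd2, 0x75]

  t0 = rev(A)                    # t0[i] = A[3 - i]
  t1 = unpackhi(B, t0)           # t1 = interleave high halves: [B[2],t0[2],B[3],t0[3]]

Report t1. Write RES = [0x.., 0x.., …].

→ t0 |23|42|5d|cd|
→ t1 |d2|5d|75|cd|

RES = [0xd2, 0x5d, 0x75, 0xcd]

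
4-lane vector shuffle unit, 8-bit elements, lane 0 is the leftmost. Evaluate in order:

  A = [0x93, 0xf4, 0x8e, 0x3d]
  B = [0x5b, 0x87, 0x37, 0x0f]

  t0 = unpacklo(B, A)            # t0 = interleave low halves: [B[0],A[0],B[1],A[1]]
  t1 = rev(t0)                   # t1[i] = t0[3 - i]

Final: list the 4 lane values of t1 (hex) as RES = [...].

→ t0 |5b|93|87|f4|
→ t1 |f4|87|93|5b|

RES = [0xf4, 0x87, 0x93, 0x5b]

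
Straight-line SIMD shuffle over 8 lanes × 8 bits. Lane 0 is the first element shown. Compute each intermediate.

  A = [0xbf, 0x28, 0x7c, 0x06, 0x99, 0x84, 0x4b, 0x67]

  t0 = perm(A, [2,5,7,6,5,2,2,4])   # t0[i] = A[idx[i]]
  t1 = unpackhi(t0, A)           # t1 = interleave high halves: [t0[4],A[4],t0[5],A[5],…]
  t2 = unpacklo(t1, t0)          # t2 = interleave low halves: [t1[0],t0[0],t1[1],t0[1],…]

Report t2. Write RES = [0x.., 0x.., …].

t0 = [0x7c, 0x84, 0x67, 0x4b, 0x84, 0x7c, 0x7c, 0x99]
t1 = [0x84, 0x99, 0x7c, 0x84, 0x7c, 0x4b, 0x99, 0x67]
t2 = [0x84, 0x7c, 0x99, 0x84, 0x7c, 0x67, 0x84, 0x4b]

RES = [ 0x84  0x7c  0x99  0x84  0x7c  0x67  0x84  0x4b ]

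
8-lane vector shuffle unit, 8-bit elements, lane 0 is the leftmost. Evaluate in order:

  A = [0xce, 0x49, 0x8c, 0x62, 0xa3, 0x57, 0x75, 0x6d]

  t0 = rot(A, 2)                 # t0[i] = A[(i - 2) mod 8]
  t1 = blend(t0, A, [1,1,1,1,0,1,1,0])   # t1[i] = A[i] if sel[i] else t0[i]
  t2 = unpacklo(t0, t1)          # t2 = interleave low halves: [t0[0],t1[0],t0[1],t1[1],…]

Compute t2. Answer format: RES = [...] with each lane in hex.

→ t0 |75|6d|ce|49|8c|62|a3|57|
→ t1 |ce|49|8c|62|8c|57|75|57|
→ t2 |75|ce|6d|49|ce|8c|49|62|

RES = [ 0x75  0xce  0x6d  0x49  0xce  0x8c  0x49  0x62 ]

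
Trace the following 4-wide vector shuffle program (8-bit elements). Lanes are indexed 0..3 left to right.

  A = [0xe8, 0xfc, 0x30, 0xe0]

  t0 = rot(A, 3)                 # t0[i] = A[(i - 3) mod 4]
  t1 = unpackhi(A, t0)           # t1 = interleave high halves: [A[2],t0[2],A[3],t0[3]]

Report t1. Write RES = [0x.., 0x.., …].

RES = [0x30, 0xe0, 0xe0, 0xe8]

t0 = [0xfc, 0x30, 0xe0, 0xe8]
t1 = [0x30, 0xe0, 0xe0, 0xe8]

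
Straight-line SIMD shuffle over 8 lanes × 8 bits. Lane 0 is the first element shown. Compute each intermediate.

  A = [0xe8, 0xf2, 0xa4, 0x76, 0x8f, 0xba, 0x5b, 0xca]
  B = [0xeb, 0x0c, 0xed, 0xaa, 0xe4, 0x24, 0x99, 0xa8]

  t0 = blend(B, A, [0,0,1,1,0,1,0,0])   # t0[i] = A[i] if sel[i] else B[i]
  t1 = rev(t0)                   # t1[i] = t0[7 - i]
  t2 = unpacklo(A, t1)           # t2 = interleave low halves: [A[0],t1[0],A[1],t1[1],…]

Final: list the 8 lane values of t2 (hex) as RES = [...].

t0 = [0xeb, 0x0c, 0xa4, 0x76, 0xe4, 0xba, 0x99, 0xa8]
t1 = [0xa8, 0x99, 0xba, 0xe4, 0x76, 0xa4, 0x0c, 0xeb]
t2 = [0xe8, 0xa8, 0xf2, 0x99, 0xa4, 0xba, 0x76, 0xe4]

RES = [0xe8, 0xa8, 0xf2, 0x99, 0xa4, 0xba, 0x76, 0xe4]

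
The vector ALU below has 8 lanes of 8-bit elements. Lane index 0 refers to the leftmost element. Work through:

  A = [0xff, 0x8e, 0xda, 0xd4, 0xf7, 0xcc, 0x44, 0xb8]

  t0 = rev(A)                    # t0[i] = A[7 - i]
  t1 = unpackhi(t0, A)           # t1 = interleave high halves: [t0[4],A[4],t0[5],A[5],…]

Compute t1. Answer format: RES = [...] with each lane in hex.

t0 = [0xb8, 0x44, 0xcc, 0xf7, 0xd4, 0xda, 0x8e, 0xff]
t1 = [0xd4, 0xf7, 0xda, 0xcc, 0x8e, 0x44, 0xff, 0xb8]

RES = [0xd4, 0xf7, 0xda, 0xcc, 0x8e, 0x44, 0xff, 0xb8]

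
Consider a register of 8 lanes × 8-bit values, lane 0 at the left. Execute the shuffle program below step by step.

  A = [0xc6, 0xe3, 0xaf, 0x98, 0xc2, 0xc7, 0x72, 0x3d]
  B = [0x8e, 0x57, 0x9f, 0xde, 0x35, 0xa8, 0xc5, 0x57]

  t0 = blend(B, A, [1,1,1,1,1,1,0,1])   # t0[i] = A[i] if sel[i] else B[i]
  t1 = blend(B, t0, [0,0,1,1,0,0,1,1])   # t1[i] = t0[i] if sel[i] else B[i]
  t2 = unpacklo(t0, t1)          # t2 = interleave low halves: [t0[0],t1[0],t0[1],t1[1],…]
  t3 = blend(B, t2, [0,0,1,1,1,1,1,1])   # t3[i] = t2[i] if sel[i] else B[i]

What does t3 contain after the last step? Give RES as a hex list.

  t0: c6 e3 af 98 c2 c7 c5 3d
  t1: 8e 57 af 98 35 a8 c5 3d
  t2: c6 8e e3 57 af af 98 98
  t3: 8e 57 e3 57 af af 98 98

RES = [ 0x8e  0x57  0xe3  0x57  0xaf  0xaf  0x98  0x98 ]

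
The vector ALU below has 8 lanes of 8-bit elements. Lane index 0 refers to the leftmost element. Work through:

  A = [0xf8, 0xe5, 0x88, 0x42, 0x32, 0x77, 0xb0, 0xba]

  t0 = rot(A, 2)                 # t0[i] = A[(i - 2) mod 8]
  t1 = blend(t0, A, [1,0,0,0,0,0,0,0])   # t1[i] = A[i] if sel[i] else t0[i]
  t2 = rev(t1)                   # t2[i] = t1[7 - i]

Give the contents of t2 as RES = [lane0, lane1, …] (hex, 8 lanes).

RES = [0x77, 0x32, 0x42, 0x88, 0xe5, 0xf8, 0xba, 0xf8]

→ t0 |b0|ba|f8|e5|88|42|32|77|
→ t1 |f8|ba|f8|e5|88|42|32|77|
→ t2 |77|32|42|88|e5|f8|ba|f8|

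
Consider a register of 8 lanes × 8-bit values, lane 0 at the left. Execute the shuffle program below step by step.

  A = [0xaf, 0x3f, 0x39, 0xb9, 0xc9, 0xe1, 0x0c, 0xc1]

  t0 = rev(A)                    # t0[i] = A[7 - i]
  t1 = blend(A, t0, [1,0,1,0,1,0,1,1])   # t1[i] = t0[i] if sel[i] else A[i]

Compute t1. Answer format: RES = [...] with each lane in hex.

RES = [0xc1, 0x3f, 0xe1, 0xb9, 0xb9, 0xe1, 0x3f, 0xaf]

  t0: c1 0c e1 c9 b9 39 3f af
  t1: c1 3f e1 b9 b9 e1 3f af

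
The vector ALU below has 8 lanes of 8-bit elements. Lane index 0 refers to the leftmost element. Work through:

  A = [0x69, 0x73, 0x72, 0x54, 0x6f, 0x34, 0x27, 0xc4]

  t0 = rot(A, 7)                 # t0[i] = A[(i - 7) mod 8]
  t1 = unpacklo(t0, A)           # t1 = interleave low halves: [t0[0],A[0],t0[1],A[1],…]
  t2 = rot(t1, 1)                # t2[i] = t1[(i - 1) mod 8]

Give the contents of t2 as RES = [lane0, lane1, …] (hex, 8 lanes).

RES = [0x54, 0x73, 0x69, 0x72, 0x73, 0x54, 0x72, 0x6f]

→ t0 |73|72|54|6f|34|27|c4|69|
→ t1 |73|69|72|73|54|72|6f|54|
→ t2 |54|73|69|72|73|54|72|6f|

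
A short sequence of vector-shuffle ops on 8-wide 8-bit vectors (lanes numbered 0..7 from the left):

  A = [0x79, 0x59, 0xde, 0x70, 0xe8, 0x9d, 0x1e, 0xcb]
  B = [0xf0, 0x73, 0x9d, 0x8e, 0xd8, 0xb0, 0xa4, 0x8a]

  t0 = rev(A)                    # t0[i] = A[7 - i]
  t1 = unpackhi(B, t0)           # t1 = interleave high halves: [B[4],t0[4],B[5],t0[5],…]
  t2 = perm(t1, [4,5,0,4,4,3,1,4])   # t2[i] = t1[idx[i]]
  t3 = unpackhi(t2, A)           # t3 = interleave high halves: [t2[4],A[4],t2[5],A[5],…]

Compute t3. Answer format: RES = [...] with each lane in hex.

RES = [0xa4, 0xe8, 0xde, 0x9d, 0x70, 0x1e, 0xa4, 0xcb]

t0 = [0xcb, 0x1e, 0x9d, 0xe8, 0x70, 0xde, 0x59, 0x79]
t1 = [0xd8, 0x70, 0xb0, 0xde, 0xa4, 0x59, 0x8a, 0x79]
t2 = [0xa4, 0x59, 0xd8, 0xa4, 0xa4, 0xde, 0x70, 0xa4]
t3 = [0xa4, 0xe8, 0xde, 0x9d, 0x70, 0x1e, 0xa4, 0xcb]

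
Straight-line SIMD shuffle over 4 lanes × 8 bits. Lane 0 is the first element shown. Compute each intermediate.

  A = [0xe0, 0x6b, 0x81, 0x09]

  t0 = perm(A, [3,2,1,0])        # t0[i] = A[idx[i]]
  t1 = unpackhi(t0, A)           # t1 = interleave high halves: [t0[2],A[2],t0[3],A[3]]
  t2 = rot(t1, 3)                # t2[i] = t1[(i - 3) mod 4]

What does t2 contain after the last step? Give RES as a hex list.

  t0: 09 81 6b e0
  t1: 6b 81 e0 09
  t2: 81 e0 09 6b

RES = [ 0x81  0xe0  0x09  0x6b ]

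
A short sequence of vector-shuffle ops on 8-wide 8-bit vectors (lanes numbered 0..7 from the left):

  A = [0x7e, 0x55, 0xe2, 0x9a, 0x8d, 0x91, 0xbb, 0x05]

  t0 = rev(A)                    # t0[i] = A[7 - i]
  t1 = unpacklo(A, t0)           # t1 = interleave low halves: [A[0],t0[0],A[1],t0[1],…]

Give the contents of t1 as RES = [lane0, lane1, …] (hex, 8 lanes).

RES = [ 0x7e  0x05  0x55  0xbb  0xe2  0x91  0x9a  0x8d ]

  t0: 05 bb 91 8d 9a e2 55 7e
  t1: 7e 05 55 bb e2 91 9a 8d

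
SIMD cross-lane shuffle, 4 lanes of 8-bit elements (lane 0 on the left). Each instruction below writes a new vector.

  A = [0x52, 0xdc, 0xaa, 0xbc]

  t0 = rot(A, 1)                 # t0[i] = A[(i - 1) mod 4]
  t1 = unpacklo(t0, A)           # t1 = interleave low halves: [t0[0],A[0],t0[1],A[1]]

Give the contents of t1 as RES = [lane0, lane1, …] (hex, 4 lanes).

RES = [0xbc, 0x52, 0x52, 0xdc]

→ t0 |bc|52|dc|aa|
→ t1 |bc|52|52|dc|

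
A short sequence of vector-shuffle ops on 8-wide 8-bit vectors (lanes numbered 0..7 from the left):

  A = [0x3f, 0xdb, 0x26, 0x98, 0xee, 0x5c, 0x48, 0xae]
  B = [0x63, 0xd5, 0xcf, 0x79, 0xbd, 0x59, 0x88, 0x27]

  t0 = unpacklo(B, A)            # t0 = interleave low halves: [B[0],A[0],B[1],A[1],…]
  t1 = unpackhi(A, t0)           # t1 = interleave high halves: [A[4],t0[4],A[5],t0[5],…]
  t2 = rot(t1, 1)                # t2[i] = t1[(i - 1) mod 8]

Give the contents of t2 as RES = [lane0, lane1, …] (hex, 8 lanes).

RES = [0x98, 0xee, 0xcf, 0x5c, 0x26, 0x48, 0x79, 0xae]

→ t0 |63|3f|d5|db|cf|26|79|98|
→ t1 |ee|cf|5c|26|48|79|ae|98|
→ t2 |98|ee|cf|5c|26|48|79|ae|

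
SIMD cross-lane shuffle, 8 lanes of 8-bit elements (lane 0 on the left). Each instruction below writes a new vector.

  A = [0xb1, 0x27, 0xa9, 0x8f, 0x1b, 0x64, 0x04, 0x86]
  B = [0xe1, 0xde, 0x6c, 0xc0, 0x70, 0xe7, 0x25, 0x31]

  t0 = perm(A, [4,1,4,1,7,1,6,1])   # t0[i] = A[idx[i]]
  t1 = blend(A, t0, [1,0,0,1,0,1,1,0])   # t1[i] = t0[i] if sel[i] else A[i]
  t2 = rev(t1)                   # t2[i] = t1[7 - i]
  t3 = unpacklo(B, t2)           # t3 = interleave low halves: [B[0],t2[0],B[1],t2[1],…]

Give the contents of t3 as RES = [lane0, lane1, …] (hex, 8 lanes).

RES = [ 0xe1  0x86  0xde  0x04  0x6c  0x27  0xc0  0x1b ]

t0 = [0x1b, 0x27, 0x1b, 0x27, 0x86, 0x27, 0x04, 0x27]
t1 = [0x1b, 0x27, 0xa9, 0x27, 0x1b, 0x27, 0x04, 0x86]
t2 = [0x86, 0x04, 0x27, 0x1b, 0x27, 0xa9, 0x27, 0x1b]
t3 = [0xe1, 0x86, 0xde, 0x04, 0x6c, 0x27, 0xc0, 0x1b]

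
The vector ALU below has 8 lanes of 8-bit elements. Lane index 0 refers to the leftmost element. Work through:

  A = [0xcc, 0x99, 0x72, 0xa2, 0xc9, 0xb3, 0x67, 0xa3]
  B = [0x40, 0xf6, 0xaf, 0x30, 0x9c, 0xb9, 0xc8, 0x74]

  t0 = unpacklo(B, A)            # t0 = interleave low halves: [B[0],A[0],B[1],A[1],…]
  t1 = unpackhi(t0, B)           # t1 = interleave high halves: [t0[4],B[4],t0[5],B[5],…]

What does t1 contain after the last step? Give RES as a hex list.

t0 = [0x40, 0xcc, 0xf6, 0x99, 0xaf, 0x72, 0x30, 0xa2]
t1 = [0xaf, 0x9c, 0x72, 0xb9, 0x30, 0xc8, 0xa2, 0x74]

RES = [ 0xaf  0x9c  0x72  0xb9  0x30  0xc8  0xa2  0x74 ]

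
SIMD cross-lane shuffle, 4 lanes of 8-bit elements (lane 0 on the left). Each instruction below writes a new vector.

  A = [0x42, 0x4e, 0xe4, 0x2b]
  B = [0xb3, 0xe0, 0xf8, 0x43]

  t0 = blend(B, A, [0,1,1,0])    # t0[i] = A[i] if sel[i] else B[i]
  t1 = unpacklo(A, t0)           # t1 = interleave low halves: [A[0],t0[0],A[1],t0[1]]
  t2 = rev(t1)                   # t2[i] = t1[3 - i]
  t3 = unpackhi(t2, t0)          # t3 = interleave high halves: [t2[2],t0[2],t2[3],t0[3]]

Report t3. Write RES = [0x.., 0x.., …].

RES = [0xb3, 0xe4, 0x42, 0x43]

  t0: b3 4e e4 43
  t1: 42 b3 4e 4e
  t2: 4e 4e b3 42
  t3: b3 e4 42 43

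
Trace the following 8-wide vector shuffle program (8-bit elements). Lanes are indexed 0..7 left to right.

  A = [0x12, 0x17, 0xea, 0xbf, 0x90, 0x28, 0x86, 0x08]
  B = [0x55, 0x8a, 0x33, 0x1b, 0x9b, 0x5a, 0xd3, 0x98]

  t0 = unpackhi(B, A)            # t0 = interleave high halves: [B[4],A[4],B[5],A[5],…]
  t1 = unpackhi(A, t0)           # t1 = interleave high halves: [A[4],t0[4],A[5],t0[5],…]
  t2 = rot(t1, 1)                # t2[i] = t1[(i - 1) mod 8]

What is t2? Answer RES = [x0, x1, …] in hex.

  t0: 9b 90 5a 28 d3 86 98 08
  t1: 90 d3 28 86 86 98 08 08
  t2: 08 90 d3 28 86 86 98 08

RES = [0x08, 0x90, 0xd3, 0x28, 0x86, 0x86, 0x98, 0x08]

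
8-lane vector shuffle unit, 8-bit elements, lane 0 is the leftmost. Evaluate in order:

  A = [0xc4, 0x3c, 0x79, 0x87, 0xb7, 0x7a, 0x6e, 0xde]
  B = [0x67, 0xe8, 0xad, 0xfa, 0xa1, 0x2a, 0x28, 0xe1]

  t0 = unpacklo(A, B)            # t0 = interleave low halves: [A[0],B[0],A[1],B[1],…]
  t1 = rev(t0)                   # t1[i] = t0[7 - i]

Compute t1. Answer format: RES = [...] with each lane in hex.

  t0: c4 67 3c e8 79 ad 87 fa
  t1: fa 87 ad 79 e8 3c 67 c4

RES = [0xfa, 0x87, 0xad, 0x79, 0xe8, 0x3c, 0x67, 0xc4]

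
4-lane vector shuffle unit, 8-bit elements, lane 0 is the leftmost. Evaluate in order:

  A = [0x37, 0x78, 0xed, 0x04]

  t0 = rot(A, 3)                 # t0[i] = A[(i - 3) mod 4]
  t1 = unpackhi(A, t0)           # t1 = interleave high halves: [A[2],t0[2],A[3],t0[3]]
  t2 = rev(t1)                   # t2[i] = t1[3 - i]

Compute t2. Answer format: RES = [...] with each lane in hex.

→ t0 |78|ed|04|37|
→ t1 |ed|04|04|37|
→ t2 |37|04|04|ed|

RES = [0x37, 0x04, 0x04, 0xed]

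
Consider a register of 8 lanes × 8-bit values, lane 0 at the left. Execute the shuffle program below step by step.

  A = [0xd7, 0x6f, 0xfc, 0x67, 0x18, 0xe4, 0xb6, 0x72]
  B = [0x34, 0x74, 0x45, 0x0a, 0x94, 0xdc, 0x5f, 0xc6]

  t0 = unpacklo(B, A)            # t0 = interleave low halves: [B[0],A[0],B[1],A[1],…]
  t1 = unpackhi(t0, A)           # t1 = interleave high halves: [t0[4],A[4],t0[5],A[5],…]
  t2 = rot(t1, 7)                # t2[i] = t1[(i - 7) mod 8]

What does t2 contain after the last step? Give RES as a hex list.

RES = [ 0x18  0xfc  0xe4  0x0a  0xb6  0x67  0x72  0x45 ]

→ t0 |34|d7|74|6f|45|fc|0a|67|
→ t1 |45|18|fc|e4|0a|b6|67|72|
→ t2 |18|fc|e4|0a|b6|67|72|45|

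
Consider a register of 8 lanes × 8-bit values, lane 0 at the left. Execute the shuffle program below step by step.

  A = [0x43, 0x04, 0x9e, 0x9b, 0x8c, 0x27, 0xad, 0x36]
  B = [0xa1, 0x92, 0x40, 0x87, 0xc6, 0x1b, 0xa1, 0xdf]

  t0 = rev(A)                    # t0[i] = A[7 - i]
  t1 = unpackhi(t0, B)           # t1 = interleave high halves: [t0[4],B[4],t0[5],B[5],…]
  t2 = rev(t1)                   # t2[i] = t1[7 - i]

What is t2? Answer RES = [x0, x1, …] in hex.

RES = [0xdf, 0x43, 0xa1, 0x04, 0x1b, 0x9e, 0xc6, 0x9b]

→ t0 |36|ad|27|8c|9b|9e|04|43|
→ t1 |9b|c6|9e|1b|04|a1|43|df|
→ t2 |df|43|a1|04|1b|9e|c6|9b|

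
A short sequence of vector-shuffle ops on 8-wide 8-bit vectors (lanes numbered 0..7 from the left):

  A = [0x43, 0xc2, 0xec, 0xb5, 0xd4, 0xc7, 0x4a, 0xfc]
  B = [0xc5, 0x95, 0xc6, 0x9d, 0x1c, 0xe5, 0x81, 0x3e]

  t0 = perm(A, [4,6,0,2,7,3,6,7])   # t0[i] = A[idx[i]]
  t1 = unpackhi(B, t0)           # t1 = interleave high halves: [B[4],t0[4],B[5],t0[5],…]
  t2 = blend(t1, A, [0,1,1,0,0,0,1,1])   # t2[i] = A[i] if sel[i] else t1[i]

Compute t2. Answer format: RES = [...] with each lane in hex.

RES = [0x1c, 0xc2, 0xec, 0xb5, 0x81, 0x4a, 0x4a, 0xfc]

  t0: d4 4a 43 ec fc b5 4a fc
  t1: 1c fc e5 b5 81 4a 3e fc
  t2: 1c c2 ec b5 81 4a 4a fc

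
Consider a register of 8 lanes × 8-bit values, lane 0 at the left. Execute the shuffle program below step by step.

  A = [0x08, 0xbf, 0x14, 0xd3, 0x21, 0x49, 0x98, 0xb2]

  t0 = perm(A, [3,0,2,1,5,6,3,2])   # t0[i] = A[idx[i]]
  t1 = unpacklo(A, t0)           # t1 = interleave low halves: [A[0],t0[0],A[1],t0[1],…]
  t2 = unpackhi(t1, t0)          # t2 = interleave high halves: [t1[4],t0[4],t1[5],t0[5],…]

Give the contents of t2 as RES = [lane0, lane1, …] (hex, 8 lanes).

t0 = [0xd3, 0x08, 0x14, 0xbf, 0x49, 0x98, 0xd3, 0x14]
t1 = [0x08, 0xd3, 0xbf, 0x08, 0x14, 0x14, 0xd3, 0xbf]
t2 = [0x14, 0x49, 0x14, 0x98, 0xd3, 0xd3, 0xbf, 0x14]

RES = [0x14, 0x49, 0x14, 0x98, 0xd3, 0xd3, 0xbf, 0x14]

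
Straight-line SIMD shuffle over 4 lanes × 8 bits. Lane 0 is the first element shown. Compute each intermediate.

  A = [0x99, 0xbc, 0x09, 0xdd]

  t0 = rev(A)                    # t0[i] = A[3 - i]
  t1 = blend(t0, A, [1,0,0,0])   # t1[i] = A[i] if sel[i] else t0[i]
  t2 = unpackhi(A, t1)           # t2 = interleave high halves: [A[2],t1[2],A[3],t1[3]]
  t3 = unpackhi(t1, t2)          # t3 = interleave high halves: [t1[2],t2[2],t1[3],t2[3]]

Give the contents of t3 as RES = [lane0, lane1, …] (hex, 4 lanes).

RES = [ 0xbc  0xdd  0x99  0x99 ]

→ t0 |dd|09|bc|99|
→ t1 |99|09|bc|99|
→ t2 |09|bc|dd|99|
→ t3 |bc|dd|99|99|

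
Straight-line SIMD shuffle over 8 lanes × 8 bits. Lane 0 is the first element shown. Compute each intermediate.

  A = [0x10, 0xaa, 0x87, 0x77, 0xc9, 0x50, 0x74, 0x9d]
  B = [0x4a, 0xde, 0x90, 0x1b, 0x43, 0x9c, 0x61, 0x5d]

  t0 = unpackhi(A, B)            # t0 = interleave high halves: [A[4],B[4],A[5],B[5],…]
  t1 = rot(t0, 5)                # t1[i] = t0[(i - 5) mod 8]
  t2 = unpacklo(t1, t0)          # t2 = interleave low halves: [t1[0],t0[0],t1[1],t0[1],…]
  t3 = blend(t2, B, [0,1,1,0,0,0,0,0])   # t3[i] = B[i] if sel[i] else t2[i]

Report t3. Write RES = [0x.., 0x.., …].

→ t0 |c9|43|50|9c|74|61|9d|5d|
→ t1 |9c|74|61|9d|5d|c9|43|50|
→ t2 |9c|c9|74|43|61|50|9d|9c|
→ t3 |9c|de|90|43|61|50|9d|9c|

RES = [ 0x9c  0xde  0x90  0x43  0x61  0x50  0x9d  0x9c ]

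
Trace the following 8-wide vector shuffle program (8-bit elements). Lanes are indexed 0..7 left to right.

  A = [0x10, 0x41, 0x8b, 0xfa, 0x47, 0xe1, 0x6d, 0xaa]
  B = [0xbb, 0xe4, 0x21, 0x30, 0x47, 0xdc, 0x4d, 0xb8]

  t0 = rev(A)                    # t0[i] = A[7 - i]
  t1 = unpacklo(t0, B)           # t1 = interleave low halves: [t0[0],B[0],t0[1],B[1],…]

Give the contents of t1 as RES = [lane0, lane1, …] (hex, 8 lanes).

  t0: aa 6d e1 47 fa 8b 41 10
  t1: aa bb 6d e4 e1 21 47 30

RES = [ 0xaa  0xbb  0x6d  0xe4  0xe1  0x21  0x47  0x30 ]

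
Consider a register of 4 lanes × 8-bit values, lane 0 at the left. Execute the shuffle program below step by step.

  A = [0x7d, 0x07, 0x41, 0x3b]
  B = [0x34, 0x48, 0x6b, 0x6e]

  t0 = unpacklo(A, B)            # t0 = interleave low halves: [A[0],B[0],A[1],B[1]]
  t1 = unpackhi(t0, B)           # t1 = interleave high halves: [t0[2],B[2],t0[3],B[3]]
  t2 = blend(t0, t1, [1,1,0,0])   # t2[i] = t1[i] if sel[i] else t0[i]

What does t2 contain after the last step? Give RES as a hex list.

RES = [0x07, 0x6b, 0x07, 0x48]

  t0: 7d 34 07 48
  t1: 07 6b 48 6e
  t2: 07 6b 07 48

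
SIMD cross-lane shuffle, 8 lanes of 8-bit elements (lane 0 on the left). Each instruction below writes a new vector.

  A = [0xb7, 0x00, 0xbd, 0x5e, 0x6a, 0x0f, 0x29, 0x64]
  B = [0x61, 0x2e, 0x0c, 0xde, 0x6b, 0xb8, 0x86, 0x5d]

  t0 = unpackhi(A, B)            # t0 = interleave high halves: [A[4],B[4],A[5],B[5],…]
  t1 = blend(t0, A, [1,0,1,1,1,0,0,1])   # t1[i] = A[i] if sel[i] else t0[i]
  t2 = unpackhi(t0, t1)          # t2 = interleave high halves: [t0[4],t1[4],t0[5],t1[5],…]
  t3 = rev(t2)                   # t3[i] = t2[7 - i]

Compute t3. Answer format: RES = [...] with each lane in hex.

RES = [ 0x64  0x5d  0x64  0x64  0x86  0x86  0x6a  0x29 ]

t0 = [0x6a, 0x6b, 0x0f, 0xb8, 0x29, 0x86, 0x64, 0x5d]
t1 = [0xb7, 0x6b, 0xbd, 0x5e, 0x6a, 0x86, 0x64, 0x64]
t2 = [0x29, 0x6a, 0x86, 0x86, 0x64, 0x64, 0x5d, 0x64]
t3 = [0x64, 0x5d, 0x64, 0x64, 0x86, 0x86, 0x6a, 0x29]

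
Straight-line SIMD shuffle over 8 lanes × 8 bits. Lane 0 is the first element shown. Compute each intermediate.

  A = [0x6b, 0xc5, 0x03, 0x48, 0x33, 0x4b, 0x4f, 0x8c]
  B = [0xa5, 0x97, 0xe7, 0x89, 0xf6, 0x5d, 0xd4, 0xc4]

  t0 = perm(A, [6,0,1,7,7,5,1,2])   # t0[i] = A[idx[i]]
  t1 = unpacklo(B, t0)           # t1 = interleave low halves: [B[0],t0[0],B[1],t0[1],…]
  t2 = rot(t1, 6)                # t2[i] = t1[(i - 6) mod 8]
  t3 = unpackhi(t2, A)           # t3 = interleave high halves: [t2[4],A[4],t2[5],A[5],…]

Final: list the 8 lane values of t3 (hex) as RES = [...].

RES = [ 0x89  0x33  0x8c  0x4b  0xa5  0x4f  0x4f  0x8c ]

t0 = [0x4f, 0x6b, 0xc5, 0x8c, 0x8c, 0x4b, 0xc5, 0x03]
t1 = [0xa5, 0x4f, 0x97, 0x6b, 0xe7, 0xc5, 0x89, 0x8c]
t2 = [0x97, 0x6b, 0xe7, 0xc5, 0x89, 0x8c, 0xa5, 0x4f]
t3 = [0x89, 0x33, 0x8c, 0x4b, 0xa5, 0x4f, 0x4f, 0x8c]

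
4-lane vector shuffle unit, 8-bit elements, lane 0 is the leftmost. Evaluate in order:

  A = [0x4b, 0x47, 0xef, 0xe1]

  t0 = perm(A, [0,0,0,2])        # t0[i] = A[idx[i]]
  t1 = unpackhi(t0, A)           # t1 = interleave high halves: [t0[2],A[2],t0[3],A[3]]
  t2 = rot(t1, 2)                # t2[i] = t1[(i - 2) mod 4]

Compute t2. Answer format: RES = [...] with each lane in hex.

t0 = [0x4b, 0x4b, 0x4b, 0xef]
t1 = [0x4b, 0xef, 0xef, 0xe1]
t2 = [0xef, 0xe1, 0x4b, 0xef]

RES = [ 0xef  0xe1  0x4b  0xef ]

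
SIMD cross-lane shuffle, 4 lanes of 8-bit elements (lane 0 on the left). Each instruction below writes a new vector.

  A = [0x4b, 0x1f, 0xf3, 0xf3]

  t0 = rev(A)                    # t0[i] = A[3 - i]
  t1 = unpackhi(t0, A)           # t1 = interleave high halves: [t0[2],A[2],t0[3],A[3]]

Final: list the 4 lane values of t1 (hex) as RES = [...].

→ t0 |f3|f3|1f|4b|
→ t1 |1f|f3|4b|f3|

RES = [ 0x1f  0xf3  0x4b  0xf3 ]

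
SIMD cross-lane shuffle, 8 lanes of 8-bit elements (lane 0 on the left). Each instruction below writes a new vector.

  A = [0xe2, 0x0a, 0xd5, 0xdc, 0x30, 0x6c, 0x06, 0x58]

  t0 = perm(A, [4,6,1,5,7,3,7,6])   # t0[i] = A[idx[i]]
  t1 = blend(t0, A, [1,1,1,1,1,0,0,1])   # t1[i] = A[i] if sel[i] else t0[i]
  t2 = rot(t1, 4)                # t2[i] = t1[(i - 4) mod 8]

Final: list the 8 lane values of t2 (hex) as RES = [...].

→ t0 |30|06|0a|6c|58|dc|58|06|
→ t1 |e2|0a|d5|dc|30|dc|58|58|
→ t2 |30|dc|58|58|e2|0a|d5|dc|

RES = [ 0x30  0xdc  0x58  0x58  0xe2  0x0a  0xd5  0xdc ]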